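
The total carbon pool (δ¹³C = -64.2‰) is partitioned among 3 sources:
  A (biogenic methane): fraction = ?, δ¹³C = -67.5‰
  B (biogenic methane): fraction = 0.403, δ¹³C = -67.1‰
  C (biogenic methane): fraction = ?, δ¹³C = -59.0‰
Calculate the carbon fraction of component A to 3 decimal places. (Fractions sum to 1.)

0.228

Let f_A and f_C be the unknown fractions; fractions sum to 1 so f_A + f_C = 0.597.
Mass balance: Σ fᵢ·δᵢ = δ_bulk ⇒ f_A·(-67.5) + f_C·(-59.0) = -64.2 − (-27.041) = -37.159
Substitute f_C = 0.597 − f_A:
f_A·(-67.5 − -59.0) = -37.159 − 0.597×(-59.0) = -1.936
f_A = -1.936 / -8.5 = 0.2277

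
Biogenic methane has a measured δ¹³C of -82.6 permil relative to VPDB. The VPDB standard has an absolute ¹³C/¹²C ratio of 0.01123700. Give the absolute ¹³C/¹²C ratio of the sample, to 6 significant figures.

R_sample = R_standard × (δ¹³C/1000 + 1)
R_sample = 0.01123700 × (-82.6/1000 + 1) = 0.01123700 × 0.917400
R_sample = 0.0103088

0.0103088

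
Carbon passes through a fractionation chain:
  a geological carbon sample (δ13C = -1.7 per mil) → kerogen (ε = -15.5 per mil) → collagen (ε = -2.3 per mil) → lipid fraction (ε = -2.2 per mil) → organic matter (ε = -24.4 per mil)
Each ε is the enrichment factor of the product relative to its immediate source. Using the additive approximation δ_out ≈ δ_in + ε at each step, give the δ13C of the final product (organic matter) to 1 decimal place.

-46.1 per mil

step 1: δ ≈ -1.7 + (-15.5) = -17.2 per mil
step 2: δ ≈ -17.2 + (-2.3) = -19.5 per mil
step 3: δ ≈ -19.5 + (-2.2) = -21.7 per mil
step 4: δ ≈ -21.7 + (-24.4) = -46.1 per mil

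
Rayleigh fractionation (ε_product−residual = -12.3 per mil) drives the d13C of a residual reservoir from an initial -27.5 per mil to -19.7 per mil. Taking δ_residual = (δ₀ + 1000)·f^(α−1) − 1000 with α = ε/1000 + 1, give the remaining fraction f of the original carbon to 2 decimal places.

0.52

α − 1 = ε/1000 = -0.0123
(δ_res + 1000)/(δ₀ + 1000) = (-19.7 + 1000)/(-27.5 + 1000) = 980.3/972.5 = 1.008021
f = 1.008021^(1/-0.0123) = exp(ln(1.008021)/-0.0123) = exp(0.00799/-0.0123)
f = exp(-0.6495) = 0.5223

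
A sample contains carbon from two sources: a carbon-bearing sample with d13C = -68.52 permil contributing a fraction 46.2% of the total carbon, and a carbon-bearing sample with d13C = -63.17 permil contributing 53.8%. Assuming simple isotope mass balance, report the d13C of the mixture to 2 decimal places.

-65.64 permil

δ_mix = f_A·δ_A + f_B·δ_B
δ_mix = 0.462 × (-68.52) + 0.538 × (-63.17)
δ_mix = -31.656 + -33.985 = -65.642 permil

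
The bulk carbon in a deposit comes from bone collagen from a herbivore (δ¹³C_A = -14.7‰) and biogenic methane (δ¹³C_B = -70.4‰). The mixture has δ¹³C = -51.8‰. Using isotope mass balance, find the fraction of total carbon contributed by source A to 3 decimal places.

δ_mix = f_A·δ_A + (1 − f_A)·δ_B  ⇒  f_A = (δ_mix − δ_B)/(δ_A − δ_B)
f_A = (-51.8 − (-70.4)) / (-14.7 − (-70.4))
f_A = 18.6 / 55.7 = 0.3339

0.334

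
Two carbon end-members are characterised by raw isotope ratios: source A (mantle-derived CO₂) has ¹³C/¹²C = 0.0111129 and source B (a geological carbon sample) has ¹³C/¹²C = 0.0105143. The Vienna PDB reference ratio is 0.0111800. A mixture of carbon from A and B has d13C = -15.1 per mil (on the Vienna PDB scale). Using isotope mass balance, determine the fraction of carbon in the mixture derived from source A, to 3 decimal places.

δ_A = (0.0111129/0.0111800 − 1)×1000 = (0.993998 − 1)×1000 = -6.002 per mil
δ_B = (0.0105143/0.0111800 − 1)×1000 = (0.940456 − 1)×1000 = -59.544 per mil
f_A = (δ_mix − δ_B)/(δ_A − δ_B) = (-15.1 − (-59.544))/(-6.002 − (-59.544))
f_A = 44.444 / 53.542 = 0.8301

0.830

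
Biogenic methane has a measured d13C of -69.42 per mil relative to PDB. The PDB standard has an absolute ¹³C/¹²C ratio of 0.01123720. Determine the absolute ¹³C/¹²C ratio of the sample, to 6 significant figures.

R_sample = R_standard × (d13C/1000 + 1)
R_sample = 0.01123720 × (-69.42/1000 + 1) = 0.01123720 × 0.930580
R_sample = 0.0104571

0.0104571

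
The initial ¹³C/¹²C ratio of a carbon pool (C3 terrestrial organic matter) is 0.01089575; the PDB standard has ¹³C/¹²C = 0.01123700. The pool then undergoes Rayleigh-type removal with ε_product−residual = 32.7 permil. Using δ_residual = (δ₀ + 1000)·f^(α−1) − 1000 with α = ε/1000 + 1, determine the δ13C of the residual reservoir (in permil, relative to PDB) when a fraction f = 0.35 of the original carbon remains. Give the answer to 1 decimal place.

-63.1 permil

δ₀ = (0.01089575/0.01123700 − 1)×1000 = (0.969632 − 1)×1000 = -30.368 permil
α − 1 = ε/1000 = 0.0327
f^(α−1) = 0.35^(0.0327) = 0.966253
δ_res = (-30.368 + 1000) × 0.966253 − 1000 = 936.910 − 1000 = -63.09 permil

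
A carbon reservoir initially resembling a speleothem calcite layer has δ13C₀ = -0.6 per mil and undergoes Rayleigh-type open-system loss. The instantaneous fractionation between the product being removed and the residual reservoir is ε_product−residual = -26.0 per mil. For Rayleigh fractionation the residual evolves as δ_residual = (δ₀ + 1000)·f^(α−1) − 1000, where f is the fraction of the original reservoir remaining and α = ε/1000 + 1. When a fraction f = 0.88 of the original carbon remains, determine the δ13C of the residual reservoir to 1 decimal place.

2.7 per mil

Rayleigh residual: δ_res = (δ₀ + 1000)·f^(α−1) − 1000
α = ε/1000 + 1 = 0.97400, so α − 1 = -0.02600
f^(α−1) = 0.88^(-0.02600) = 1.003329
δ_res = (-0.6 + 1000) × 1.003329 − 1000 = 1002.727 − 1000 = 2.73 per mil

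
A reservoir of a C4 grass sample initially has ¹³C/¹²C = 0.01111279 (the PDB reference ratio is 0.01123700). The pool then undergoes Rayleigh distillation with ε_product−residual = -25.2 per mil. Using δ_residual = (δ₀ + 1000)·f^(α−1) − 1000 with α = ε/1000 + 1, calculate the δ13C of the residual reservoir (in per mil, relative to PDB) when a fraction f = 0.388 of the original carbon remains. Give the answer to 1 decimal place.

12.8 per mil

δ₀ = (0.01111279/0.01123700 − 1)×1000 = (0.988946 − 1)×1000 = -11.054 per mil
α − 1 = ε/1000 = -0.0252
f^(α−1) = 0.388^(-0.0252) = 1.024145
δ_res = (-11.054 + 1000) × 1.024145 − 1000 = 1012.824 − 1000 = 12.82 per mil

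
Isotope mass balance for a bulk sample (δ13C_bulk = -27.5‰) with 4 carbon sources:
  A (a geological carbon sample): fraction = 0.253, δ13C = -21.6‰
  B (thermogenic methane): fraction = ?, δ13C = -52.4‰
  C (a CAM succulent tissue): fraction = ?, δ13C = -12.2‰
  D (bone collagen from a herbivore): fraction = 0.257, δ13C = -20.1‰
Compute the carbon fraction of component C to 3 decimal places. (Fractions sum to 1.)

Let f_C and f_B be the unknown fractions; fractions sum to 1 so f_C + f_B = 0.490.
Mass balance: Σ fᵢ·δᵢ = δ_bulk ⇒ f_C·(-12.2) + f_B·(-52.4) = -27.5 − (-10.631) = -16.869
Substitute f_B = 0.490 − f_C:
f_C·(-12.2 − -52.4) = -16.869 − 0.490×(-52.4) = 8.806
f_C = 8.806 / 40.2 = 0.2191

0.219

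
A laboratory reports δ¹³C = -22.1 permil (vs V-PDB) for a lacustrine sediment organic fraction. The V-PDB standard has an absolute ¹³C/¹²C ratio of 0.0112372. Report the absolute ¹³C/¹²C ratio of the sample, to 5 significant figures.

0.010989

R_sample = R_standard × (δ¹³C/1000 + 1)
R_sample = 0.0112372 × (-22.1/1000 + 1) = 0.0112372 × 0.977900
R_sample = 0.0109889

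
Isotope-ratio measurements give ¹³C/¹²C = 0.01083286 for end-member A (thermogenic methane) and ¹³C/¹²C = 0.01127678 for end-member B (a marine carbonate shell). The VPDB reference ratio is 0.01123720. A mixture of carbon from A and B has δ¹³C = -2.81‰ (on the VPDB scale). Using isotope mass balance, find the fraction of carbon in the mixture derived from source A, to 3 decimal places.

0.160

δ_A = (0.01083286/0.01123720 − 1)×1000 = (0.964018 − 1)×1000 = -35.982‰
δ_B = (0.01127678/0.01123720 − 1)×1000 = (1.003522 − 1)×1000 = 3.522‰
f_A = (δ_mix − δ_B)/(δ_A − δ_B) = (-2.81 − (3.522))/(-35.982 − (3.522))
f_A = -6.332 / -39.505 = 0.1603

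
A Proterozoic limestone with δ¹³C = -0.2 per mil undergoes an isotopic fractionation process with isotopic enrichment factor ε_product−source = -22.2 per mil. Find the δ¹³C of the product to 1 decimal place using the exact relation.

-22.4 per mil

Exactly, δ_product = (δ_source + 1000)·(ε/1000 + 1) − 1000.
δ_product = (-0.2 + 1000) × (-22.2/1000 + 1) − 1000
δ_product = -22.40 per mil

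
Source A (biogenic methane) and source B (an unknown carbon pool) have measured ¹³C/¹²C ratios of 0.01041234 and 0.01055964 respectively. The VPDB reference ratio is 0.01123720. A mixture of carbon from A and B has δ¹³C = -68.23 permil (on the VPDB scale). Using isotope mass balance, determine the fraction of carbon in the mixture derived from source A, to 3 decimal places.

δ_A = (0.01041234/0.01123720 − 1)×1000 = (0.926596 − 1)×1000 = -73.404 permil
δ_B = (0.01055964/0.01123720 − 1)×1000 = (0.939704 − 1)×1000 = -60.296 permil
f_A = (δ_mix − δ_B)/(δ_A − δ_B) = (-68.23 − (-60.296))/(-73.404 − (-60.296))
f_A = -7.934 / -13.108 = 0.6053

0.605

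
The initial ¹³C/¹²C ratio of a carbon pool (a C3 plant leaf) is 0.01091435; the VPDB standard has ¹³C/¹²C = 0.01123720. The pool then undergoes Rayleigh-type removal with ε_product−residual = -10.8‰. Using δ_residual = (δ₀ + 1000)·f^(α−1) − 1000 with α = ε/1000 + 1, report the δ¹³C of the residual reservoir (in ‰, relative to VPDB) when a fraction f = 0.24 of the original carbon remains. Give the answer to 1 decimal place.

δ₀ = (0.01091435/0.01123720 − 1)×1000 = (0.971270 − 1)×1000 = -28.730‰
α − 1 = ε/1000 = -0.0108
f^(α−1) = 0.24^(-0.0108) = 1.015532
δ_res = (-28.730 + 1000) × 1.015532 − 1000 = 986.356 − 1000 = -13.64‰

-13.6‰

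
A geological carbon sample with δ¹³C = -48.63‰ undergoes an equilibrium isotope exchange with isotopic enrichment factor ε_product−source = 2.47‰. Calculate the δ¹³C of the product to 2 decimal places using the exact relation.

To first order, δ_product ≈ δ_source + ε = -46.16‰.
Exactly, δ_product = (δ_source + 1000)·(ε/1000 + 1) − 1000.
δ_product = (-48.63 + 1000) × (2.47/1000 + 1) − 1000
δ_product = -46.280‰

-46.28‰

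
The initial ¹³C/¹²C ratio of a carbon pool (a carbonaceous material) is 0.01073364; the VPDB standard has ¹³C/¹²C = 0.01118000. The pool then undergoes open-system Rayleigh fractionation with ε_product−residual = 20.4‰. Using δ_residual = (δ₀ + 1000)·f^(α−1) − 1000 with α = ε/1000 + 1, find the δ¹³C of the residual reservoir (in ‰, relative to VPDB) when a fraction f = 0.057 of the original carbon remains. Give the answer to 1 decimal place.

-94.4‰

δ₀ = (0.01073364/0.01118000 − 1)×1000 = (0.960075 − 1)×1000 = -39.925‰
α − 1 = ε/1000 = 0.0204
f^(α−1) = 0.057^(0.0204) = 0.943235
δ_res = (-39.925 + 1000) × 0.943235 − 1000 = 905.576 − 1000 = -94.42‰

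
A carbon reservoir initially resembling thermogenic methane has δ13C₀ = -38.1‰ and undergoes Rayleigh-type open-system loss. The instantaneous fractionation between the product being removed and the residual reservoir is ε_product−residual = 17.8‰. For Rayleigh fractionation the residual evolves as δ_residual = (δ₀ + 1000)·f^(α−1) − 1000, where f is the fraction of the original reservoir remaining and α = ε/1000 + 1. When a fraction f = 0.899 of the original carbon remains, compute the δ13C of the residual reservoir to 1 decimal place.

-39.9‰

Rayleigh residual: δ_res = (δ₀ + 1000)·f^(α−1) − 1000
α = ε/1000 + 1 = 1.01780, so α − 1 = 0.01780
f^(α−1) = 0.899^(0.01780) = 0.998107
δ_res = (-38.1 + 1000) × 0.998107 − 1000 = 960.079 − 1000 = -39.92‰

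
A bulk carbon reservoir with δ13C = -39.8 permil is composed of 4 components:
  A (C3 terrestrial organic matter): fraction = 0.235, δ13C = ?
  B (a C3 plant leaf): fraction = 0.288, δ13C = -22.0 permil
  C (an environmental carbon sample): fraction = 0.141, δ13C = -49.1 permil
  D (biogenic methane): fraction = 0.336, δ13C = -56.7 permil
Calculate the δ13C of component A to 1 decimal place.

Isotope mass balance: δ_bulk = Σ fᵢ·δᵢ.
-39.8 = 0.235×δ_A + 0.288×(-22.0) + 0.141×(-49.1) + 0.336×(-56.7)
0.235·δ_A = -39.8 − (-32.310) = -7.490
δ_A = -7.490 / 0.235 = -31.87 permil

-31.9 permil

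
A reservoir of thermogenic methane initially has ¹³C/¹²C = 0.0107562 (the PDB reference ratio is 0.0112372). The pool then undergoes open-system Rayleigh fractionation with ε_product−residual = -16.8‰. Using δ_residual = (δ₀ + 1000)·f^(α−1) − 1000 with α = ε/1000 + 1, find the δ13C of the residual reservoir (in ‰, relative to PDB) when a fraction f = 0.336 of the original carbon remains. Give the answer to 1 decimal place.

-25.1‰

δ₀ = (0.0107562/0.0112372 − 1)×1000 = (0.957196 − 1)×1000 = -42.804‰
α − 1 = ε/1000 = -0.0168
f^(α−1) = 0.336^(-0.0168) = 1.018492
δ_res = (-42.804 + 1000) × 1.018492 − 1000 = 974.896 − 1000 = -25.10‰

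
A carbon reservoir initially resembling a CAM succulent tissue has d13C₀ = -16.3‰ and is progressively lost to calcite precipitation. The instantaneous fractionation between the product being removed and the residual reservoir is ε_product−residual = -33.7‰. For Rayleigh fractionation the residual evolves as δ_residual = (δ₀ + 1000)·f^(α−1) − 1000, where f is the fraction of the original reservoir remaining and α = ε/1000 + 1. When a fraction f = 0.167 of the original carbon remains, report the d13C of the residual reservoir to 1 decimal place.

44.9‰

Rayleigh residual: δ_res = (δ₀ + 1000)·f^(α−1) − 1000
α = ε/1000 + 1 = 0.96630, so α − 1 = -0.03370
f^(α−1) = 0.167^(-0.03370) = 1.062171
δ_res = (-16.3 + 1000) × 1.062171 − 1000 = 1044.858 − 1000 = 44.86‰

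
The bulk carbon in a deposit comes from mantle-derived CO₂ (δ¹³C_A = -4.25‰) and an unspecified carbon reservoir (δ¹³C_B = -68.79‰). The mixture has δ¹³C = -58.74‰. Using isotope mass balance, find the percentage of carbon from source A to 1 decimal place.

δ_mix = f_A·δ_A + (1 − f_A)·δ_B  ⇒  f_A = (δ_mix − δ_B)/(δ_A − δ_B)
f_A = (-58.74 − (-68.79)) / (-4.25 − (-68.79))
f_A = 10.05 / 64.54 = 0.1557

15.6%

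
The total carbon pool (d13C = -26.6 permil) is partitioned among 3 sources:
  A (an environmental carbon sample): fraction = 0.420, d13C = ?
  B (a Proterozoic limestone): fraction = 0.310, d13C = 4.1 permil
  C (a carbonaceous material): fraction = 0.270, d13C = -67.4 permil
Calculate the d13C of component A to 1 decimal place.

Isotope mass balance: δ_bulk = Σ fᵢ·δᵢ.
-26.6 = 0.420×δ_A + 0.310×(4.1) + 0.270×(-67.4)
0.420·δ_A = -26.6 − (-16.927) = -9.673
δ_A = -9.673 / 0.420 = -23.03 permil

-23.0 permil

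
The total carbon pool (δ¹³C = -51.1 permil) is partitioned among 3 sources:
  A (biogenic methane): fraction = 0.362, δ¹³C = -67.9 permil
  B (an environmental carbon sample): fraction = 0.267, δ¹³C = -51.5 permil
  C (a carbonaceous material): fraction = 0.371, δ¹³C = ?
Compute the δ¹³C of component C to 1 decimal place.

-34.4 permil

Isotope mass balance: δ_bulk = Σ fᵢ·δᵢ.
-51.1 = 0.362×(-67.9) + 0.267×(-51.5) + 0.371×δ_C
0.371·δ_C = -51.1 − (-38.330) = -12.770
δ_C = -12.770 / 0.371 = -34.42 permil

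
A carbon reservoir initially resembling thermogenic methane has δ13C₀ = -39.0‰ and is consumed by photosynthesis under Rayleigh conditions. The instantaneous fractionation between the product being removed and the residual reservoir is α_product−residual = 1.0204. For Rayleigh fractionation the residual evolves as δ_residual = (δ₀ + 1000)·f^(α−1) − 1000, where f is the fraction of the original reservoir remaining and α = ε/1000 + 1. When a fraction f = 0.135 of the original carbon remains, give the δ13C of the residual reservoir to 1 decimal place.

-77.5‰

Rayleigh residual: δ_res = (δ₀ + 1000)·f^(α−1) − 1000
α − 1 = 0.02040
f^(α−1) = 0.135^(0.02040) = 0.959973
δ_res = (-39.0 + 1000) × 0.959973 − 1000 = 922.534 − 1000 = -77.47‰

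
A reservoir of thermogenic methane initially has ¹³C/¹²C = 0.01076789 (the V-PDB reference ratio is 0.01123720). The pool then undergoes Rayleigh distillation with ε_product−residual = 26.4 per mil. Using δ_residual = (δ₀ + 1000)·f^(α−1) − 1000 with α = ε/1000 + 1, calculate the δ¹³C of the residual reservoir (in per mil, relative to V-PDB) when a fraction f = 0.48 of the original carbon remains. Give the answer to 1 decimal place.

-60.2 per mil

δ₀ = (0.01076789/0.01123720 − 1)×1000 = (0.958236 − 1)×1000 = -41.764 per mil
α − 1 = ε/1000 = 0.0264
f^(α−1) = 0.48^(0.0264) = 0.980810
δ_res = (-41.764 + 1000) × 0.980810 − 1000 = 939.847 − 1000 = -60.15 per mil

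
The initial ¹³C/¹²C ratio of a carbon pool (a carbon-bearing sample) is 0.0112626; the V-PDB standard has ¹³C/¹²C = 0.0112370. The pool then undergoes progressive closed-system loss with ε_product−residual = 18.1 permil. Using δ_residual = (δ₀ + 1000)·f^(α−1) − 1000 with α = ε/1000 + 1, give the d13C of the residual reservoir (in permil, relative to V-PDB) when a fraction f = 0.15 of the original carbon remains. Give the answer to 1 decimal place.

-31.6 permil

δ₀ = (0.0112626/0.0112370 − 1)×1000 = (1.002278 − 1)×1000 = 2.278 permil
α − 1 = ε/1000 = 0.0181
f^(α−1) = 0.15^(0.0181) = 0.966245
δ_res = (2.278 + 1000) × 0.966245 − 1000 = 968.446 − 1000 = -31.55 permil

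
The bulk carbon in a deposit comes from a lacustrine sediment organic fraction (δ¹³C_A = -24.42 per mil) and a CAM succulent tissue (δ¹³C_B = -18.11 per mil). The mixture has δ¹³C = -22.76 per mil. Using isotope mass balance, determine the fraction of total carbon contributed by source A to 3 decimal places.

δ_mix = f_A·δ_A + (1 − f_A)·δ_B  ⇒  f_A = (δ_mix − δ_B)/(δ_A − δ_B)
f_A = (-22.76 − (-18.11)) / (-24.42 − (-18.11))
f_A = -4.65 / -6.31 = 0.7369

0.737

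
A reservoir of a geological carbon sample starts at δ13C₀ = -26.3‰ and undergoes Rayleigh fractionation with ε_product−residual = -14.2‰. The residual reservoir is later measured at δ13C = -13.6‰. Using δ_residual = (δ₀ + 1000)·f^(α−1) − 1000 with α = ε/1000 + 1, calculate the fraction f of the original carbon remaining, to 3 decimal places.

0.401

α − 1 = ε/1000 = -0.0142
(δ_res + 1000)/(δ₀ + 1000) = (-13.6 + 1000)/(-26.3 + 1000) = 986.4/973.7 = 1.013043
f = 1.013043^(1/-0.0142) = exp(ln(1.013043)/-0.0142) = exp(0.01296/-0.0142)
f = exp(-0.9126) = 0.4015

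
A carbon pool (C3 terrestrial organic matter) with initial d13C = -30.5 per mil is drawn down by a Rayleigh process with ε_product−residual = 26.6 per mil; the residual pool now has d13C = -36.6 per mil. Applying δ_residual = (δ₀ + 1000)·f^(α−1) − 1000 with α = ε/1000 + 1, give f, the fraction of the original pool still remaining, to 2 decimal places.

0.79

α − 1 = ε/1000 = 0.0266
(δ_res + 1000)/(δ₀ + 1000) = (-36.6 + 1000)/(-30.5 + 1000) = 963.4/969.5 = 0.993708
f = 0.993708^(1/0.0266) = exp(ln(0.993708)/0.0266) = exp(-0.00631/0.0266)
f = exp(-0.2373) = 0.7888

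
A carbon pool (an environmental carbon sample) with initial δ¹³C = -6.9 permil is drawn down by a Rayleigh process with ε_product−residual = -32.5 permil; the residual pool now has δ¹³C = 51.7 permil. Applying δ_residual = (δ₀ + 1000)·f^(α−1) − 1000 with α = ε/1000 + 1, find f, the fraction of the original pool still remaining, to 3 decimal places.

0.171

α − 1 = ε/1000 = -0.0325
(δ_res + 1000)/(δ₀ + 1000) = (51.7 + 1000)/(-6.9 + 1000) = 1051.7/993.1 = 1.059007
f = 1.059007^(1/-0.0325) = exp(ln(1.059007)/-0.0325) = exp(0.05733/-0.0325)
f = exp(-1.7641) = 0.1713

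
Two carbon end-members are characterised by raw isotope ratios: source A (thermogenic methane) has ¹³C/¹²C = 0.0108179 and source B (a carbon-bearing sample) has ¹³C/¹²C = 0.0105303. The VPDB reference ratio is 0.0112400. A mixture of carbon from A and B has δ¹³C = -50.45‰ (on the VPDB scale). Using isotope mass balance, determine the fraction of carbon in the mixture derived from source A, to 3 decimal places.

0.496

δ_A = (0.0108179/0.0112400 − 1)×1000 = (0.962447 − 1)×1000 = -37.553‰
δ_B = (0.0105303/0.0112400 − 1)×1000 = (0.936859 − 1)×1000 = -63.141‰
f_A = (δ_mix − δ_B)/(δ_A − δ_B) = (-50.45 − (-63.141))/(-37.553 − (-63.141))
f_A = 12.691 / 25.587 = 0.4960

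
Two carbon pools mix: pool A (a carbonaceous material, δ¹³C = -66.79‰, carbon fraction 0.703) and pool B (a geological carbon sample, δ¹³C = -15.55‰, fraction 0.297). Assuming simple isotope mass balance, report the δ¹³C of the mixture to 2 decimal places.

-51.57‰

δ_mix = f_A·δ_A + f_B·δ_B
δ_mix = 0.703 × (-66.79) + 0.297 × (-15.55)
δ_mix = -46.953 + -4.618 = -51.572‰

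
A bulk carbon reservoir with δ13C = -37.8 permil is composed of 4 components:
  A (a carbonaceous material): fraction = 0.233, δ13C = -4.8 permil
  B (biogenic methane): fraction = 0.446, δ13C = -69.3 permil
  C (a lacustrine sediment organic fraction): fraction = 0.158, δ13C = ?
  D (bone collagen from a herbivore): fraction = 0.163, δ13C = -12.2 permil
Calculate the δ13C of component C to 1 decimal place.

-24.0 permil

Isotope mass balance: δ_bulk = Σ fᵢ·δᵢ.
-37.8 = 0.233×(-4.8) + 0.446×(-69.3) + 0.158×δ_C + 0.163×(-12.2)
0.158·δ_C = -37.8 − (-34.015) = -3.785
δ_C = -3.785 / 0.158 = -23.96 permil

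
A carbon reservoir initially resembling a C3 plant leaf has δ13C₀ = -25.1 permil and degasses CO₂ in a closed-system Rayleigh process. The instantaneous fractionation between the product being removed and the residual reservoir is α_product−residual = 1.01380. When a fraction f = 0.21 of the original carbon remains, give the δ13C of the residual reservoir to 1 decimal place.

Rayleigh residual: δ_res = (δ₀ + 1000)·f^(α−1) − 1000
α − 1 = 0.01380
f^(α−1) = 0.21^(0.01380) = 0.978693
δ_res = (-25.1 + 1000) × 0.978693 − 1000 = 954.128 − 1000 = -45.87 permil

-45.9 permil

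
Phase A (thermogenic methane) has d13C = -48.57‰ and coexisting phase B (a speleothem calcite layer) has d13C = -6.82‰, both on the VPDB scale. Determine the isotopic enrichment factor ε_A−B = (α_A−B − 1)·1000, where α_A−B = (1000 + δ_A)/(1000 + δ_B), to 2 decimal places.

α_A−B = (1000 + -48.57) / (1000 + -6.82) = 951.43 / 993.18 = 0.957963
ε_A−B = (0.957963 − 1) × 1000 = -42.037‰
(The approximation ε ≈ δ_A − δ_B would give -41.75‰.)

-42.04‰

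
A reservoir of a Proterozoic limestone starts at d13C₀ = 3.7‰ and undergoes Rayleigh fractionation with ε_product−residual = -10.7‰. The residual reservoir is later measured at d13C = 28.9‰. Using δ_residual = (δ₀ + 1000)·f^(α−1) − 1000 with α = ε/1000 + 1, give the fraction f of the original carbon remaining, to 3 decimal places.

α − 1 = ε/1000 = -0.0107
(δ_res + 1000)/(δ₀ + 1000) = (28.9 + 1000)/(3.7 + 1000) = 1028.9/1003.7 = 1.025107
f = 1.025107^(1/-0.0107) = exp(ln(1.025107)/-0.0107) = exp(0.02480/-0.0107)
f = exp(-2.3175) = 0.0985

0.099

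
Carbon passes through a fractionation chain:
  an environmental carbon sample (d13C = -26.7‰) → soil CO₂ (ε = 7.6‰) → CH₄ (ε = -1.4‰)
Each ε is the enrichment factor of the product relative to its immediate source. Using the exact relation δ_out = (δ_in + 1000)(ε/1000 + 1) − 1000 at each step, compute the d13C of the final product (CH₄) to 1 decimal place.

-20.7‰

step 1: δ = (-26.70 + 1000)·(7.6/1000 + 1) − 1000 = -19.30‰
step 2: δ = (-19.30 + 1000)·(-1.4/1000 + 1) − 1000 = -20.68‰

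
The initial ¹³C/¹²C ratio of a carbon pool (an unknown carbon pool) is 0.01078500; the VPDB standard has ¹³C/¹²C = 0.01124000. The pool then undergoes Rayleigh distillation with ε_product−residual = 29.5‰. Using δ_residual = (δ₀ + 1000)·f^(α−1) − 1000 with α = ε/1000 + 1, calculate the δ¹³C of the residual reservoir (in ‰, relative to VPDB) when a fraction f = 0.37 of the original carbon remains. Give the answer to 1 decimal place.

δ₀ = (0.01078500/0.01124000 − 1)×1000 = (0.959520 − 1)×1000 = -40.480‰
α − 1 = ε/1000 = 0.0295
f^(α−1) = 0.37^(0.0295) = 0.971096
δ_res = (-40.480 + 1000) × 0.971096 − 1000 = 931.785 − 1000 = -68.21‰

-68.2‰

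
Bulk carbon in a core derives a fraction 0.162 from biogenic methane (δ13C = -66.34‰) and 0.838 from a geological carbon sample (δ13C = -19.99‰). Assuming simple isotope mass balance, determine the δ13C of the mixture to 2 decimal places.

-27.50‰

δ_mix = f_A·δ_A + f_B·δ_B
δ_mix = 0.162 × (-66.34) + 0.838 × (-19.99)
δ_mix = -10.747 + -16.752 = -27.499‰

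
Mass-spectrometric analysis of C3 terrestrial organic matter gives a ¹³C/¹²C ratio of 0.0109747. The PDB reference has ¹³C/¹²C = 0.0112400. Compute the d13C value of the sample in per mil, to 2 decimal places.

d13C = (R_sample / R_standard − 1) × 1000
R_sample / R_standard = 0.0109747 / 0.0112400 = 0.976397
d13C = (0.976397 − 1) × 1000 = -23.603 per mil

-23.60 per mil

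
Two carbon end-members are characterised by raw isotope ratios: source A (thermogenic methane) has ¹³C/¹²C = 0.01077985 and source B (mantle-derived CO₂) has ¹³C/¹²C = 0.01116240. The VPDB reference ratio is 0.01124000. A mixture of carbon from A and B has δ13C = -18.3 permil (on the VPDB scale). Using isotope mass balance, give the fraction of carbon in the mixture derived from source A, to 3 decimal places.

0.335

δ_A = (0.01077985/0.01124000 − 1)×1000 = (0.959061 − 1)×1000 = -40.939 permil
δ_B = (0.01116240/0.01124000 − 1)×1000 = (0.993096 − 1)×1000 = -6.904 permil
f_A = (δ_mix − δ_B)/(δ_A − δ_B) = (-18.3 − (-6.904))/(-40.939 − (-6.904))
f_A = -11.396 / -34.035 = 0.3348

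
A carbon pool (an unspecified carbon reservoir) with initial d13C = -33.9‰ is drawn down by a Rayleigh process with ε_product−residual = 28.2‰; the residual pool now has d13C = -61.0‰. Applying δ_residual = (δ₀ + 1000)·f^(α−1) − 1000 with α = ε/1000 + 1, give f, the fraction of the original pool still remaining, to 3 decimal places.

α − 1 = ε/1000 = 0.0282
(δ_res + 1000)/(δ₀ + 1000) = (-61.0 + 1000)/(-33.9 + 1000) = 939.0/966.1 = 0.971949
f = 0.971949^(1/0.0282) = exp(ln(0.971949)/0.0282) = exp(-0.02845/0.0282)
f = exp(-1.0089) = 0.3646

0.365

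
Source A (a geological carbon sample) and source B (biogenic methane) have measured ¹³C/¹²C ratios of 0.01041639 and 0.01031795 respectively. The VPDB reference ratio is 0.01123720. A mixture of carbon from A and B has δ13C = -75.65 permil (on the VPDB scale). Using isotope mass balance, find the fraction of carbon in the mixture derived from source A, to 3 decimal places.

0.703

δ_A = (0.01041639/0.01123720 − 1)×1000 = (0.926956 − 1)×1000 = -73.044 permil
δ_B = (0.01031795/0.01123720 − 1)×1000 = (0.918196 − 1)×1000 = -81.804 permil
f_A = (δ_mix − δ_B)/(δ_A − δ_B) = (-75.65 − (-81.804))/(-73.044 − (-81.804))
f_A = 6.154 / 8.760 = 0.7025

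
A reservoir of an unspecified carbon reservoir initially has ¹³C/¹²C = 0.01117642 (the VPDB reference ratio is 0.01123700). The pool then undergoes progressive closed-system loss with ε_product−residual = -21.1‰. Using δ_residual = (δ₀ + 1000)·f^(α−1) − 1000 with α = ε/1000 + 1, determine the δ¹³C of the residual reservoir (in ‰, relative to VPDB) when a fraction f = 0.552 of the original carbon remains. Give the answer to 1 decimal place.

δ₀ = (0.01117642/0.01123700 − 1)×1000 = (0.994609 − 1)×1000 = -5.391‰
α − 1 = ε/1000 = -0.0211
f^(α−1) = 0.552^(-0.0211) = 1.012617
δ_res = (-5.391 + 1000) × 1.012617 − 1000 = 1007.158 − 1000 = 7.16‰

7.2‰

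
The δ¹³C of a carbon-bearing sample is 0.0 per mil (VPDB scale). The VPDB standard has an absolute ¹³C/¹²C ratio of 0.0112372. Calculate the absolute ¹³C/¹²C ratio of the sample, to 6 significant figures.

0.0112372

R_sample = R_standard × (δ¹³C/1000 + 1)
R_sample = 0.0112372 × (0.0/1000 + 1) = 0.0112372 × 1.000000
R_sample = 0.0112372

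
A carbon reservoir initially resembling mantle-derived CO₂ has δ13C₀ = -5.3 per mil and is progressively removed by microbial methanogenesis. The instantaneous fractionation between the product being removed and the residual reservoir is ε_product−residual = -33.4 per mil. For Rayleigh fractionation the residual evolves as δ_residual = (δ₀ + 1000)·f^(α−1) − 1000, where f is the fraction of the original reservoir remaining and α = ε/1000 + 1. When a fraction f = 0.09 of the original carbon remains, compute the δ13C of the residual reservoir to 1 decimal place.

78.0 per mil

Rayleigh residual: δ_res = (δ₀ + 1000)·f^(α−1) − 1000
α = ε/1000 + 1 = 0.96660, so α − 1 = -0.03340
f^(α−1) = 0.09^(-0.03340) = 1.083748
δ_res = (-5.3 + 1000) × 1.083748 − 1000 = 1078.004 − 1000 = 78.00 per mil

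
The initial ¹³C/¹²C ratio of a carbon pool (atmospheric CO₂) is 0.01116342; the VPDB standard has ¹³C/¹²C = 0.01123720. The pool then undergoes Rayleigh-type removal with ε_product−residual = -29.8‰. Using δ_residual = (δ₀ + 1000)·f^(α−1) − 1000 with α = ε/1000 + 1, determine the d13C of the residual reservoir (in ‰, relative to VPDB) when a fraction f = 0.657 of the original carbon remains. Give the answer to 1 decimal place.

δ₀ = (0.01116342/0.01123720 − 1)×1000 = (0.993434 − 1)×1000 = -6.566‰
α − 1 = ε/1000 = -0.0298
f^(α−1) = 0.657^(-0.0298) = 1.012597
δ_res = (-6.566 + 1000) × 1.012597 − 1000 = 1005.948 − 1000 = 5.95‰

5.9‰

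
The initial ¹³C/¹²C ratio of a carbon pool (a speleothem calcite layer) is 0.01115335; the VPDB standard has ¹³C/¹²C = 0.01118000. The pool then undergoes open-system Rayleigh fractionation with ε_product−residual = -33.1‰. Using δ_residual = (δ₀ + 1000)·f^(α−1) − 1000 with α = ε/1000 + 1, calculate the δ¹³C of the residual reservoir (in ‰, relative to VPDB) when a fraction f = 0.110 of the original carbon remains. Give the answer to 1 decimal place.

δ₀ = (0.01115335/0.01118000 − 1)×1000 = (0.997616 − 1)×1000 = -2.384‰
α − 1 = ε/1000 = -0.0331
f^(α−1) = 0.110^(-0.0331) = 1.075796
δ_res = (-2.384 + 1000) × 1.075796 − 1000 = 1073.232 − 1000 = 73.23‰

73.2‰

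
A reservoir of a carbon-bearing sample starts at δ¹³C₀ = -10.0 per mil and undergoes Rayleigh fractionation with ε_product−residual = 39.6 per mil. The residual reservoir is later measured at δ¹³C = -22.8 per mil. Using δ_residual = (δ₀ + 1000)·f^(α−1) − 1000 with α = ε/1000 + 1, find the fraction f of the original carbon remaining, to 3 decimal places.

0.720

α − 1 = ε/1000 = 0.0396
(δ_res + 1000)/(δ₀ + 1000) = (-22.8 + 1000)/(-10.0 + 1000) = 977.2/990.0 = 0.987071
f = 0.987071^(1/0.0396) = exp(ln(0.987071)/0.0396) = exp(-0.01301/0.0396)
f = exp(-0.3286) = 0.7199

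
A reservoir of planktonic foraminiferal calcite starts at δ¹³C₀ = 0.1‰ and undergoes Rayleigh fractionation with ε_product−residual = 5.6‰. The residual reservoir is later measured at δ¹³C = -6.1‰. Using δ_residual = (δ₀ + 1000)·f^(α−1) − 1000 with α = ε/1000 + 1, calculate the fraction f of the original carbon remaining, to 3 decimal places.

0.329

α − 1 = ε/1000 = 0.0056
(δ_res + 1000)/(δ₀ + 1000) = (-6.1 + 1000)/(0.1 + 1000) = 993.9/1000.1 = 0.993801
f = 0.993801^(1/0.0056) = exp(ln(0.993801)/0.0056) = exp(-0.00622/0.0056)
f = exp(-1.1105) = 0.3294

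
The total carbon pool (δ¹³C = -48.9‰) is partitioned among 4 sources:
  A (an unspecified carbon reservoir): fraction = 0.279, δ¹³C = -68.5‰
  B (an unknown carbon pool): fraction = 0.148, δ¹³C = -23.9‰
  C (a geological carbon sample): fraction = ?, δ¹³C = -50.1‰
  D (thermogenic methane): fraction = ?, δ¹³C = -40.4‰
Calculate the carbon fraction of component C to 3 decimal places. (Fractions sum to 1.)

Let f_C and f_D be the unknown fractions; fractions sum to 1 so f_C + f_D = 0.573.
Mass balance: Σ fᵢ·δᵢ = δ_bulk ⇒ f_C·(-50.1) + f_D·(-40.4) = -48.9 − (-22.649) = -26.251
Substitute f_D = 0.573 − f_C:
f_C·(-50.1 − -40.4) = -26.251 − 0.573×(-40.4) = -3.102
f_C = -3.102 / -9.7 = 0.3198

0.320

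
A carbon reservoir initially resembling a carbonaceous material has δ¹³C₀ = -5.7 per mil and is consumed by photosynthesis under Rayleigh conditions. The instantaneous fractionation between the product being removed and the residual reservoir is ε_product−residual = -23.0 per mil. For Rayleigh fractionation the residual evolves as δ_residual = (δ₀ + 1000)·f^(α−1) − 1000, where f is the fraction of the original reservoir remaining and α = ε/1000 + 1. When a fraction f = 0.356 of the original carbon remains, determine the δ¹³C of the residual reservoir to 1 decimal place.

18.2 per mil

Rayleigh residual: δ_res = (δ₀ + 1000)·f^(α−1) − 1000
α = ε/1000 + 1 = 0.97700, so α − 1 = -0.02300
f^(α−1) = 0.356^(-0.02300) = 1.024039
δ_res = (-5.7 + 1000) × 1.024039 − 1000 = 1018.202 − 1000 = 18.20 per mil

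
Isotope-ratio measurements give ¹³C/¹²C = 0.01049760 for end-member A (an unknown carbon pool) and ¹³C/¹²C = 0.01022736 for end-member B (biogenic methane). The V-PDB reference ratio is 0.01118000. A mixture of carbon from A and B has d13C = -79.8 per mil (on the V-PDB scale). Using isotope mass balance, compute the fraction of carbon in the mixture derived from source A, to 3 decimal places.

0.224

δ_A = (0.01049760/0.01118000 − 1)×1000 = (0.938962 − 1)×1000 = -61.038 per mil
δ_B = (0.01022736/0.01118000 − 1)×1000 = (0.914791 − 1)×1000 = -85.209 per mil
f_A = (δ_mix − δ_B)/(δ_A − δ_B) = (-79.8 − (-85.209))/(-61.038 − (-85.209))
f_A = 5.409 / 24.172 = 0.2238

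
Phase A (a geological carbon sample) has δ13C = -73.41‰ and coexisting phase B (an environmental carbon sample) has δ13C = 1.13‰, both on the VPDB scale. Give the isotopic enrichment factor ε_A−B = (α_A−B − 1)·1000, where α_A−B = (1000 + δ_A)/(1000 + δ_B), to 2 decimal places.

α_A−B = (1000 + -73.41) / (1000 + 1.13) = 926.59 / 1001.13 = 0.925544
ε_A−B = (0.925544 − 1) × 1000 = -74.456‰
(The approximation ε ≈ δ_A − δ_B would give -74.54‰.)

-74.46‰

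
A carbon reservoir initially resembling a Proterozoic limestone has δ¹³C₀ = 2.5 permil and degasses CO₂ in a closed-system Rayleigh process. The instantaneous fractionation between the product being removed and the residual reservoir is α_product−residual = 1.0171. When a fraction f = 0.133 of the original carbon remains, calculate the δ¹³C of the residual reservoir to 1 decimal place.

Rayleigh residual: δ_res = (δ₀ + 1000)·f^(α−1) − 1000
α − 1 = 0.01710
f^(α−1) = 0.133^(0.01710) = 0.966091
δ_res = (2.5 + 1000) × 0.966091 − 1000 = 968.506 − 1000 = -31.49 permil

-31.5 permil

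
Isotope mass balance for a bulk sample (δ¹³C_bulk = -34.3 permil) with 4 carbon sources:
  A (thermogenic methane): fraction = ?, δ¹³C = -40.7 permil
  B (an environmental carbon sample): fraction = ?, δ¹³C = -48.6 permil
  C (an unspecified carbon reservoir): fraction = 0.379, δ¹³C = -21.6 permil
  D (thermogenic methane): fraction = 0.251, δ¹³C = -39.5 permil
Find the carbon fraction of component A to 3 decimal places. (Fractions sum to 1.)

Let f_A and f_B be the unknown fractions; fractions sum to 1 so f_A + f_B = 0.370.
Mass balance: Σ fᵢ·δᵢ = δ_bulk ⇒ f_A·(-40.7) + f_B·(-48.6) = -34.3 − (-18.101) = -16.199
Substitute f_B = 0.370 − f_A:
f_A·(-40.7 − -48.6) = -16.199 − 0.370×(-48.6) = 1.783
f_A = 1.783 / 7.9 = 0.2257

0.226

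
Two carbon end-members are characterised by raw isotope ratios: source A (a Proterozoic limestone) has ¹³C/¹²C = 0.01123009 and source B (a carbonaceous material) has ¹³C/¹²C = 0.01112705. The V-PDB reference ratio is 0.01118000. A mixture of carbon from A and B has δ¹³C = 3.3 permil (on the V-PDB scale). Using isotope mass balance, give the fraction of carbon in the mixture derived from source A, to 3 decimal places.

0.872

δ_A = (0.01123009/0.01118000 − 1)×1000 = (1.004480 − 1)×1000 = 4.480 permil
δ_B = (0.01112705/0.01118000 − 1)×1000 = (0.995264 − 1)×1000 = -4.736 permil
f_A = (δ_mix − δ_B)/(δ_A − δ_B) = (3.3 − (-4.736))/(4.480 − (-4.736))
f_A = 8.036 / 9.216 = 0.8719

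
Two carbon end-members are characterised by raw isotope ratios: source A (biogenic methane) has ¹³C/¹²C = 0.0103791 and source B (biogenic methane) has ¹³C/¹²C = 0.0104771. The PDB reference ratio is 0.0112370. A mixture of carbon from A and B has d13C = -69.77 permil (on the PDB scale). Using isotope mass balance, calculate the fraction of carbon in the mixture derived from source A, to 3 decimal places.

0.246

δ_A = (0.0103791/0.0112370 − 1)×1000 = (0.923654 − 1)×1000 = -76.346 permil
δ_B = (0.0104771/0.0112370 − 1)×1000 = (0.932375 − 1)×1000 = -67.625 permil
f_A = (δ_mix − δ_B)/(δ_A − δ_B) = (-69.77 − (-67.625))/(-76.346 − (-67.625))
f_A = -2.145 / -8.721 = 0.2460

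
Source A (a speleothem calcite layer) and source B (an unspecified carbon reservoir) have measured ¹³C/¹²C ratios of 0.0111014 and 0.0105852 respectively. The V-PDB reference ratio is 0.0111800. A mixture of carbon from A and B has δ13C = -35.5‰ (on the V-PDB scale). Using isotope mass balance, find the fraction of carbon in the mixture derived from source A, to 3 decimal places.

δ_A = (0.0111014/0.0111800 − 1)×1000 = (0.992970 − 1)×1000 = -7.030‰
δ_B = (0.0105852/0.0111800 − 1)×1000 = (0.946798 − 1)×1000 = -53.202‰
f_A = (δ_mix − δ_B)/(δ_A − δ_B) = (-35.5 − (-53.202))/(-7.030 − (-53.202))
f_A = 17.702 / 46.172 = 0.3834

0.383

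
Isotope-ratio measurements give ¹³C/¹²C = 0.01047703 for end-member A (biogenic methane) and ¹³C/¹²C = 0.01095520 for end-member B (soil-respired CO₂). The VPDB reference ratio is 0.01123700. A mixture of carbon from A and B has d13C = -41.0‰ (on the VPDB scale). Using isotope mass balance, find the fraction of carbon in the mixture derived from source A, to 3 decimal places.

δ_A = (0.01047703/0.01123700 − 1)×1000 = (0.932369 − 1)×1000 = -67.631‰
δ_B = (0.01095520/0.01123700 − 1)×1000 = (0.974922 − 1)×1000 = -25.078‰
f_A = (δ_mix − δ_B)/(δ_A − δ_B) = (-41.0 − (-25.078))/(-67.631 − (-25.078))
f_A = -15.922 / -42.553 = 0.3742

0.374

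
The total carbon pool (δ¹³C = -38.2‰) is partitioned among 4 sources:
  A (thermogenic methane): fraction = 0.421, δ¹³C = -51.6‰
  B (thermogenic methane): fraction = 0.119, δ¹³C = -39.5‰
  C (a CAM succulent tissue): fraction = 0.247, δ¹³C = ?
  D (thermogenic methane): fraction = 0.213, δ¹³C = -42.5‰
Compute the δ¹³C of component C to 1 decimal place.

-11.0‰

Isotope mass balance: δ_bulk = Σ fᵢ·δᵢ.
-38.2 = 0.421×(-51.6) + 0.119×(-39.5) + 0.247×δ_C + 0.213×(-42.5)
0.247·δ_C = -38.2 − (-35.477) = -2.723
δ_C = -2.723 / 0.247 = -11.03‰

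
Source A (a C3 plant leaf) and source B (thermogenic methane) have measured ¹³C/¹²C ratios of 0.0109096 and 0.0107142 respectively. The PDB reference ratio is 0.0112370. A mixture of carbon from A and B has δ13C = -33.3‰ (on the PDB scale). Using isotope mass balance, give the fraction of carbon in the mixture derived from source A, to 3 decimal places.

0.761

δ_A = (0.0109096/0.0112370 − 1)×1000 = (0.970864 − 1)×1000 = -29.136‰
δ_B = (0.0107142/0.0112370 − 1)×1000 = (0.953475 − 1)×1000 = -46.525‰
f_A = (δ_mix − δ_B)/(δ_A − δ_B) = (-33.3 − (-46.525))/(-29.136 − (-46.525))
f_A = 13.225 / 17.389 = 0.7605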